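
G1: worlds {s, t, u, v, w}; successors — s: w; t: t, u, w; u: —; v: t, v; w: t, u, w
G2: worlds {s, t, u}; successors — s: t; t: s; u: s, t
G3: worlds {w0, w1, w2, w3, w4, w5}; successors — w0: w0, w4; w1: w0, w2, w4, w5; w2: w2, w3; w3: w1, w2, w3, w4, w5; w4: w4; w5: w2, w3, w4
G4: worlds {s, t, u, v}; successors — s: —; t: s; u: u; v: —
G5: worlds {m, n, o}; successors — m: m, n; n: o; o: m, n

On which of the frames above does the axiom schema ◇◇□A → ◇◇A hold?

G3, G4

Frame correspondent (Sahlqvist): ∀x ∀y (xR²y → ∃w (yRw ∧ xR²w)) — i.e. a generalized confluence (Geach) condition.
G1: fails — sR²u but no w* with uRw* and sR²w*.
G2: fails — sR²s but no w with sRw and sR²w.
G3: holds.
G4: holds.
G5: fails — nR²n but no w with nRw and nR²w.
Valid on: G3, G4.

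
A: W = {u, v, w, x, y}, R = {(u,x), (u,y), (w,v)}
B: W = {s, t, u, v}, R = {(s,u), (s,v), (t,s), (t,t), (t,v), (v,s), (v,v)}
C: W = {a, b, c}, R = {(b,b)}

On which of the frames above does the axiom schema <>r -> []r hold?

This is the axiom for partial functionality; its first-order frame correspondent is forall x forall y forall z (Rxy & Rxz -> y = z).
A: fails — u sees both x and y.
B: fails — s sees both u and v.
C: condition met.
Valid on: C.

C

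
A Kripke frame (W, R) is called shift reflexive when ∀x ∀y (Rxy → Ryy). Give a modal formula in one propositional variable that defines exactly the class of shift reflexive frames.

□(□s → s)

This is shift-reflexivity; the standard corresponding axiom is T□: □(□s → s).
Suppose □(□s→s) is valid. Take Rxy and set V(s)={w : Ryw}. Then at y, □s holds; since □(□s→s) at x, □s→s at y, so s at y, i.e. Ryy.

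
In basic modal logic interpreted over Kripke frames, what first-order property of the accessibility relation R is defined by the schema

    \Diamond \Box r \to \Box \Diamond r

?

convergence

Suppose ◇□r→□◇r is valid. Take Rxy, Rxz and set V(r)={w : Ryw}. Then □r at y so ◇□r at x, so □◇r at x, so ◇r at z, giving w with Rzw and Ryw.
The converse is a direct semantic check.
Frame condition: \forall x \forall y \forall z (Rxy \wedge Rxz \to \exists w (Ryw \wedge Rzw)).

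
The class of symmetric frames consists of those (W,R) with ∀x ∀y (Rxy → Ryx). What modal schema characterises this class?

ψ → □◇ψ

This is symmetry; the standard corresponding axiom is B: ψ → □◇ψ.
Suppose ψ→□◇ψ is valid. Take Rxy and set V(ψ)={x}. Then ψ at x, so □◇ψ at x, so ◇ψ at y, so some z with Ryz has ψ; z=x, i.e. Ryx.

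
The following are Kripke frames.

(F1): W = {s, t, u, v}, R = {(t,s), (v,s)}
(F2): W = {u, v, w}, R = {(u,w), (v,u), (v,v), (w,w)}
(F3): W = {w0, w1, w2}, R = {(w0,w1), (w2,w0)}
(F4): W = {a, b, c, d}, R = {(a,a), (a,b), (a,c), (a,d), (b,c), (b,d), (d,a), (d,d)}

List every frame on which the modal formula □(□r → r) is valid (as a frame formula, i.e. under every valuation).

none

The schema corresponds to shift-reflexivity: ∀x ∀y (Rxy → Ryy).
(F1): fails — Rvs but not Rss.
(F2): fails — Rvu but not Ruu.
(F3): fails — Rw0w1 but not Rw1w1.
(F4): fails — Rbc but not Rcc.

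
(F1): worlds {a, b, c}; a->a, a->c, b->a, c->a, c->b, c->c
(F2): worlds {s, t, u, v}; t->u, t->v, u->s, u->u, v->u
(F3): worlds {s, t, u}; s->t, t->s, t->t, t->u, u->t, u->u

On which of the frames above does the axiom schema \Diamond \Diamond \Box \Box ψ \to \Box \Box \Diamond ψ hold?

Frame correspondent (Sahlqvist): \forall x \forall y \forall z ((x R^2 y \wedge x R^2 z) \to \exists w (y R^2 w \wedge zRw)) — i.e. a generalized confluence (Geach) condition.
(F1): condition met.
(F2): fails — tR²s, tR²s but no w with sR²w and sRw.
(F3): condition met.
Valid on: (F1), (F3).

(F1), (F3)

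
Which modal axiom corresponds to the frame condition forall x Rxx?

The condition is reflexivity. The T schema □s → s defines it.
Suppose □s→s is valid. At any x set V(s)={w : Rxw}. Then □s holds at x, so s holds at x, i.e. Rxx.

□s → s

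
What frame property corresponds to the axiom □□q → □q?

This is the C4 axiom.
It corresponds to density: ∀x ∀y (Rxy → ∃z (Rxz ∧ Rzy)).

density: ∀x ∀y (Rxy → ∃z (Rxz ∧ Rzy))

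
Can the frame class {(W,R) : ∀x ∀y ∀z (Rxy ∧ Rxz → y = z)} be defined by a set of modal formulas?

The condition is partial functionality. A defining modal formula is ◇p → □p.

Yes, by ◇p → □p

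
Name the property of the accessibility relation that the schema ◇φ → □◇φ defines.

the Euclidean property

Suppose ◇φ→□◇φ is valid. Take Rxy, Rxz and set V(φ)={y}. Then ◇φ at x, so □◇φ at x, so ◇φ at z, so some w with Rzw has φ; w=y, i.e. Rzy. By symmetry of the argument, Ryz.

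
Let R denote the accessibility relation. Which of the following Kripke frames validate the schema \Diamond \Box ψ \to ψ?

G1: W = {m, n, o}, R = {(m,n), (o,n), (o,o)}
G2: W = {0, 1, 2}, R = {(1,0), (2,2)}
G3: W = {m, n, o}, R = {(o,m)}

none

The schema corresponds to symmetry: \forall x \forall y (Rxy \to Ryx).
G1: fails — Ron but not Rno.
G2: fails — R10 but not R01.
G3: fails — Rom but not Rmo.
Valid on no frame.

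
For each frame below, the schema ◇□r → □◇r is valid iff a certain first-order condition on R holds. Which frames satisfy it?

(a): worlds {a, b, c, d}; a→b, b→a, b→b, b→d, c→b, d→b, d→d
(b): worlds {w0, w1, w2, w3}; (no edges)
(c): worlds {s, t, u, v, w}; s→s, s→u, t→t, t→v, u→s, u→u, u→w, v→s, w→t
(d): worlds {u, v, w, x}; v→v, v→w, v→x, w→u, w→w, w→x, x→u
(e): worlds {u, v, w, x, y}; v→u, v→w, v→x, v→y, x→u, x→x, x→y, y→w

This is the axiom for convergence; its first-order frame correspondent is ∀x ∀y ∀z (Rxy ∧ Rxz → ∃w (Ryw ∧ Rzw)).
(a): satisfies the condition.
(b): satisfies the condition.
(c): fails — Rtv and Rtt but v and t have no common successor.
(d): fails — Rvv and Rvx but v and x have no common successor.
(e): fails — Rvw and Rvw but w and w have no common successor.
Valid on: (a), (b).

(a), (b)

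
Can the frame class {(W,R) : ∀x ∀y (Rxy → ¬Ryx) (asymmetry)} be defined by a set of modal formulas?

If a class were modally definable it would be closed under surjective bounded morphisms (Goldblatt–Thomason).
The 3-cycle (worlds a,b,c with a→b→c→a) is asymmetric. Mapping every world to a single reflexive point • is a surjective bounded morphism, and the reflexive point is not asymmetric (R•• but asymmetry requires ¬R••).
So no modal formula (or set of formulas) defines exactly the asymmetric frames.

No — not modally definable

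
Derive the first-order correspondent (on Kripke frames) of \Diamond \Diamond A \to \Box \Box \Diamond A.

\forall x \forall y \forall z ((x R^2 y \wedge x R^2 z) \to \exists w (y = w \wedge zRw))

This is a Sahlqvist (Geach-type) schema ◇^2□^0A → □^2◇^1A.
Minimal-valuation argument: fix x; take any y with xR^2y and any z with xR^2z. Set V(A) to the set of worlds R-reachable from y in exactly 0 steps. Then □^0A holds at y, so the antecedent holds at x; validity forces ◇^1A at z, giving a w with zR^1w and yR^0w.
First-order correspondent: \forall x \forall y \forall z ((x R^2 y \wedge x R^2 z) \to \exists w (y = w \wedge zRw)).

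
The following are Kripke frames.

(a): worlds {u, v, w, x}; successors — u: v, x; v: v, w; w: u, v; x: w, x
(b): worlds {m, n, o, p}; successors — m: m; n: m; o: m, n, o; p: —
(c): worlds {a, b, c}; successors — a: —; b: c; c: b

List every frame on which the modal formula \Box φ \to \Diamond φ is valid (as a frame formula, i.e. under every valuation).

(a)

Frame correspondent (Sahlqvist): \forall x \exists y Rxy — i.e. seriality.
(a): satisfies the condition.
(b): fails — world p has no successor.
(c): fails — world a has no successor.
Valid on: (a).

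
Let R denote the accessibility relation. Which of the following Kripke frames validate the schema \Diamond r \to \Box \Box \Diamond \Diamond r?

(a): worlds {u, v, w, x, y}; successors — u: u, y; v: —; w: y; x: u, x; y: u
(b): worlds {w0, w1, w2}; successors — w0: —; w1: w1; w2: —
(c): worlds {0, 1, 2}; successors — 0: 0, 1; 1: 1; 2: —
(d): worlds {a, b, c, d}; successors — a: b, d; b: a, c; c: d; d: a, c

(b)

Frame correspondent (Sahlqvist): \forall x \forall y \forall z ((xRy \wedge x R^2 z) \to \exists w (y = w \wedge z R^2 w)) — i.e. a generalized confluence (Geach) condition.
(a): fails — xRx, xR²u but no t with x=t and uR²t.
(b): satisfies the condition.
(c): fails — 0R0, 0R²1 but no w with 0=w and 1R²w.
(d): fails — aRb, aR²a but no w with b=w and aR²w.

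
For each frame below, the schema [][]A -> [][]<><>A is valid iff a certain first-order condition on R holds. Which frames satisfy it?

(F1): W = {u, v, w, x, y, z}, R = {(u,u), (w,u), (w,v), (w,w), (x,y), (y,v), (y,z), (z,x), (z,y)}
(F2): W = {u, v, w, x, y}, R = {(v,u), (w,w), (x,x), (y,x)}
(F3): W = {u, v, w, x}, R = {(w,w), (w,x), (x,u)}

Frame correspondent (Sahlqvist): forall x forall z (x R^2 z -> exists w (x R^2 w & z R^2 w)) — i.e. a generalized confluence (Geach) condition.
(F1): fails — wR²v but no t with wR²t and vR²t.
(F2): satisfies the condition.
(F3): fails — wR²u but no t with wR²t and uR²t.

(F2)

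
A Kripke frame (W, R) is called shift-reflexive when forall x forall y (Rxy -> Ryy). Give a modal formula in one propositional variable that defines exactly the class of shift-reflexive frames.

□(□r → r)

This is shift-reflexivity; the standard corresponding axiom is T□: □(□r → r).
Suppose □(□r→r) is valid. Take Rxy and set V(r)={w : Ryw}. Then at y, □r holds; since □(□r→r) at x, □r→r at y, so r at y, i.e. Ryy.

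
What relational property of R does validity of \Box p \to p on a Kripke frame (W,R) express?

Suppose □p→p is valid. At any x set V(p)={w : Rxw}. Then □p holds at x, so p holds at x, i.e. Rxx.

reflexivity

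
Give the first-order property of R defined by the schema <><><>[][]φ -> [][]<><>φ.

forall x forall y forall z ((x R^3 y & x R^2 z) -> exists w (y R^2 w & z R^2 w))

This is a Sahlqvist (Geach-type) schema ◇^3□^2φ → □^2◇^2φ.
First-order correspondent: forall x forall y forall z ((x R^3 y & x R^2 z) -> exists w (y R^2 w & z R^2 w)).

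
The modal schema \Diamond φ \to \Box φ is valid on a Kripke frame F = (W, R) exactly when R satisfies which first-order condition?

partial functionality: \forall x \forall y \forall z (Rxy \wedge Rxz \to y = z)

This schema is the CD axiom.
It corresponds to partial functionality: \forall x \forall y \forall z (Rxy \wedge Rxz \to y = z).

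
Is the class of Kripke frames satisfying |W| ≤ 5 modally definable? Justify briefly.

Any modally definable frame class is closed under disjoint unions.
Any modal formula valid on each of 6 disjoint one-world frames is valid on their disjoint union (validity is preserved under disjoint unions). Each one-world frame has |W|=1≤5, but the union has |W|=6.
So the class is not modally definable.

Not modally definable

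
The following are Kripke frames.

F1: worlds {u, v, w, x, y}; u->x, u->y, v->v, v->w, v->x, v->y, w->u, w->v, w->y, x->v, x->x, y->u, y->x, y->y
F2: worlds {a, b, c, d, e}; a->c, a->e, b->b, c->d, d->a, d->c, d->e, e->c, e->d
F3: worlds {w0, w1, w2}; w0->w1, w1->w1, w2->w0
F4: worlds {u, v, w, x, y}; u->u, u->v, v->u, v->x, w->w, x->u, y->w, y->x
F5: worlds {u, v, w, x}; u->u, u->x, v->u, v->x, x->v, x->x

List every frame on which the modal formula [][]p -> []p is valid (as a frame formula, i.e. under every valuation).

Frame correspondent (Sahlqvist): forall x forall y (Rxy -> exists z (Rxz & Rzy)) — i.e. density.
F1: holds.
F2: fails — Rcd but no z with Rcz and Rzd.
F3: fails — Rw2w0 but no z with Rw2z and Rzw0.
F4: fails — Ryx but no z with Ryz and Rzx.
F5: holds.

F1, F5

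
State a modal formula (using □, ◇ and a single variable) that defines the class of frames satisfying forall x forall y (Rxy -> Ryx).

The condition is symmetry. The B schema ψ → □◇ψ defines it.

ψ → □◇ψ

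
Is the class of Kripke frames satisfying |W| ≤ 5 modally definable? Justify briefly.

Not definable by any modal formula

If a class were modally definable it would be closed under disjoint unions (Goldblatt–Thomason).
Any modal formula valid on each of 6 disjoint one-world frames is valid on their disjoint union (validity is preserved under disjoint unions). Each one-world frame has |W|=1≤5, but the union has |W|=6.
Hence having at most 5 worlds is not modally definable.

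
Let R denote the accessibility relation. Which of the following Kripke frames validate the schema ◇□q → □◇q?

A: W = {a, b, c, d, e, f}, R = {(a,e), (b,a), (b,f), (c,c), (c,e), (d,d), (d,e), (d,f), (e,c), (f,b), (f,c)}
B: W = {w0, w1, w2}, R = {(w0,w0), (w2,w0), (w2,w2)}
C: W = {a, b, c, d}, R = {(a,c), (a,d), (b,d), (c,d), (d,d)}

B, C

This is the axiom for convergence; its first-order frame correspondent is ∀x ∀y ∀z (Rxy ∧ Rxz → ∃w (Ryw ∧ Rzw)).
A: fails — Rbf and Rba but f and a have no common successor.
B: condition met.
C: condition met.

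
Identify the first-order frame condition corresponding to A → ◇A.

Replacing A by ¬A and contraposing gives the equivalent schema □A → A.
Suppose □A→A is valid. At any x set V(A)={w : Rxw}. Then □A holds at x, so A holds at x, i.e. Rxx.

Reflexivity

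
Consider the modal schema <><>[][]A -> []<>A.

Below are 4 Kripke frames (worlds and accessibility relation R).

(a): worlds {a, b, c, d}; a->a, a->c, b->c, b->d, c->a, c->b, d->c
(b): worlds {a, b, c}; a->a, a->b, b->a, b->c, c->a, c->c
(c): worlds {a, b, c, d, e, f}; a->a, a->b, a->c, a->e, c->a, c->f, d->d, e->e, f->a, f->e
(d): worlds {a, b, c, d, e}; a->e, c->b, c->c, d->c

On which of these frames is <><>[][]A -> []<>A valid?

The schema corresponds to a generalized confluence (Geach) condition: forall x forall y forall z ((x R^2 y & xRz) -> exists w (y R^2 w & zRw)).
(a): fails — cR²d, cRb but no w with dR²w and bRw.
(b): holds.
(c): fails — aR²a, aRb but no w with aR²w and bRw.
(d): fails — cR²b, cRb but no w with bR²w and bRw.

(b)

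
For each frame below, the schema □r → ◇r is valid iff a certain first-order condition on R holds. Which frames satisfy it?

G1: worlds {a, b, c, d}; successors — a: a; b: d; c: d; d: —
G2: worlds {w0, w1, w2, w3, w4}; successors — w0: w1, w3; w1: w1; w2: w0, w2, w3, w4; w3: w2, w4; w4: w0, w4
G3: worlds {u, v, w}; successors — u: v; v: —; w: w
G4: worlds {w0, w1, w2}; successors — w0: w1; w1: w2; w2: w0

Frame correspondent (Sahlqvist): ∀x ∃y Rxy — i.e. seriality.
G1: fails — world d has no successor.
G2: holds.
G3: fails — world v has no successor.
G4: holds.
Valid on: G2, G4.

G2, G4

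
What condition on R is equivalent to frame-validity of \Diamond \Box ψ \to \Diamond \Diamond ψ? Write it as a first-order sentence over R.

This is a Sahlqvist (Geach-type) schema ◇^1□^1ψ → □^0◇^2ψ.
First-order correspondent: \forall x \forall y (xRy \to \exists w (yRw \wedge x R^2 w)).

\forall x \forall y (xRy \to \exists w (yRw \wedge x R^2 w))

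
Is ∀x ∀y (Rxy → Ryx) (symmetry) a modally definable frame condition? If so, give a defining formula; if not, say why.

Yes — defined by p → □◇p

This is a Sahlqvist condition; the B axiom p → □◇p defines it.
Suppose p→□◇p is valid. Take Rxy and set V(p)={x}. Then p at x, so □◇p at x, so ◇p at y, so some z with Ryz has p; z=x, i.e. Ryx.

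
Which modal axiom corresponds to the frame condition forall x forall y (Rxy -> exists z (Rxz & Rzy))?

A defining formula is □□s → □s (the C4 axiom).

□□s → □s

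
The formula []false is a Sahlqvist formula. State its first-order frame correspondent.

emptiness of R

□⊥ is valid iff no world has any successor (otherwise □⊥ fails at any world with one).
Conversely, any frame satisfying forall x forall y ~Rxy validates the schema.
Frame condition: forall x forall y ~Rxy.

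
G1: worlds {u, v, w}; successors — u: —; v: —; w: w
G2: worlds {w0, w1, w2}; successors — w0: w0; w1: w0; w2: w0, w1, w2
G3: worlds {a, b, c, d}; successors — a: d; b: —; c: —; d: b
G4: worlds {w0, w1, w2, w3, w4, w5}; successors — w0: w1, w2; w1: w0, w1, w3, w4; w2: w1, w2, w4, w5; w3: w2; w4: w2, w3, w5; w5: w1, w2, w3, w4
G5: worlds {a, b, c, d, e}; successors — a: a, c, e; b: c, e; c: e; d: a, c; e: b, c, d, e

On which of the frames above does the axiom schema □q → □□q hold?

G1, G2

The schema corresponds to transitivity: ∀x ∀y ∀z (Rxy ∧ Ryz → Rxz).
G1: holds.
G2: holds.
G3: fails — Rad and Rdb but not Rab.
G4: fails — Rw1w0 and Rw0w2 but not Rw1w2.
G5: fails — Rdc and Rce but not Rde.
Valid on: G1, G2.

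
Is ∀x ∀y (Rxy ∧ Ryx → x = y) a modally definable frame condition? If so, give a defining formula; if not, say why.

If a class were modally definable it would be closed under surjective bounded morphisms (Goldblatt–Thomason).
The 6-cycle (worlds w0,w1,w2,w3,w4,w5 with w0→w1→w2→w3→w4→w5→w0) is antisymmetric. Sending even-indexed worlds to s and odd-indexed worlds to t is a surjective bounded morphism onto the two-world frame with s↔t, which is not antisymmetric.
Hence antisymmetry is not modally definable.

No — not modally definable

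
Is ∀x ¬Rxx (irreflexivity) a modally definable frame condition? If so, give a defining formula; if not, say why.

Not modally definable

If a class were modally definable it would be closed under surjective bounded morphisms (Goldblatt–Thomason).
The 5-cycle (worlds w0,w1,w2,w3,w4 with w0→w1→w2→w3→w4→w0) is irreflexive, and the map sending every world to a single reflexive point • is a surjective bounded morphism (forth: every edge maps to (•,•); back: every world has a successor). So any modal formula valid on the 5-cycle is also valid on the reflexive point, which is not irreflexive.
So no modal formula (or set of formulas) defines exactly the irreflexive frames.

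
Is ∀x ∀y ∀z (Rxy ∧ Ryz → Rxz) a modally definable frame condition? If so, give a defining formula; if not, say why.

This is a Sahlqvist condition; the 4 axiom □r → □□r defines it.
Suppose □r→□□r is valid. Take Rxy, Ryz and set V(r)={w : Rxw}. Then □r at x, so □□r at x, so □r at y, so r at z, i.e. Rxz.

Yes — defined by □r → □□r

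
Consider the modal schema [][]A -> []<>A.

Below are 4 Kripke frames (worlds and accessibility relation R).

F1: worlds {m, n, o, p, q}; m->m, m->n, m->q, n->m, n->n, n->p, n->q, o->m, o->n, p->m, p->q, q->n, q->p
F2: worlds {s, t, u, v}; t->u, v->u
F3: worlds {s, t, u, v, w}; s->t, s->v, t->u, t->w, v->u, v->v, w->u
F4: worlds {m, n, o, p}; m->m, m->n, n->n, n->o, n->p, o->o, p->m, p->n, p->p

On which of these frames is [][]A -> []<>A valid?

F1, F4

Frame correspondent (Sahlqvist): forall x forall z (xRz -> exists w (x R^2 w & zRw)) — i.e. a generalized confluence (Geach) condition.
F1: condition met.
F2: fails — tRu but no w with tR²w and uRw.
F3: fails — tRu but no w* with tR²w* and uRw*.
F4: condition met.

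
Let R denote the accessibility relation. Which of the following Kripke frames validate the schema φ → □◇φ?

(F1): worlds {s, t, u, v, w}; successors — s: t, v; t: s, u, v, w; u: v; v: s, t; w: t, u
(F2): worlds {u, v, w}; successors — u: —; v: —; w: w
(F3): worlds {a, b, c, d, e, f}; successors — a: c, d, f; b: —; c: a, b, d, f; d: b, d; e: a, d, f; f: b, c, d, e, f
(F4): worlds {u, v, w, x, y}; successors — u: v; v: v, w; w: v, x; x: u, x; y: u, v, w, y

This is the axiom for symmetry; its first-order frame correspondent is ∀x ∀y (Rxy → Ryx).
(F1): fails — Ruv but not Rvu.
(F2): satisfies the condition.
(F3): fails — Rcd but not Rdc.
(F4): fails — Ruv but not Rvu.
Valid on: (F2).

(F2)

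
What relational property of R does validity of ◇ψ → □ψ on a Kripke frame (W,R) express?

Suppose ◇ψ→□ψ is valid. Take Rxy, Rxz and set V(ψ)={y}. Then ◇ψ at x, so □ψ at x, so ψ at z, i.e. z=y.

partial functionality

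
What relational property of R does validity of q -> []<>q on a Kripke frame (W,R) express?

symmetry

This schema is the B axiom.
Its frame correspondent is symmetry — forall x forall y (Rxy -> Ryx).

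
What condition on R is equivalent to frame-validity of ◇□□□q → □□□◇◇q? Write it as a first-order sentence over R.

∀x ∀y ∀z ((xRy ∧ xR³z) → ∃w (yR³w ∧ zR²w))

This is a Sahlqvist (Geach-type) schema ◇^1□^3q → □^3◇^2q.
First-order correspondent: ∀x ∀y ∀z ((xRy ∧ xR³z) → ∃w (yR³w ∧ zR²w)).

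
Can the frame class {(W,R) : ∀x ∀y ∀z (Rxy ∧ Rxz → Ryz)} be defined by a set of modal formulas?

Yes — defined by ◇r → □◇r

This is a Sahlqvist condition; the 5 axiom ◇r → □◇r defines it.
Suppose ◇r→□◇r is valid. Take Rxy, Rxz and set V(r)={y}. Then ◇r at x, so □◇r at x, so ◇r at z, so some w with Rzw has r; w=y, i.e. Rzy. By symmetry of the argument, Ryz.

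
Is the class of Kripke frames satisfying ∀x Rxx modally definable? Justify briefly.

The condition is reflexivity. A defining modal formula is □q → q.
Suppose □q→q is valid. At any x set V(q)={w : Rxw}. Then □q holds at x, so q holds at x, i.e. Rxx.

Definable; □q → q defines it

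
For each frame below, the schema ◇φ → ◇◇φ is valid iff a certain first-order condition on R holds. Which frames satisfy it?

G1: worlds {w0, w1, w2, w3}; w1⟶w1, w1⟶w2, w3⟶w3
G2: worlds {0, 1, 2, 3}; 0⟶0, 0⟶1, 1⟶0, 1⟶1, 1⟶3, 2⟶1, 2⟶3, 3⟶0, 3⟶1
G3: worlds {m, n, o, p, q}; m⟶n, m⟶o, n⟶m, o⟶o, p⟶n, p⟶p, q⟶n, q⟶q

Frame correspondent (Sahlqvist): ∀x ∀y (xRy → ∃w (y = w ∧ xR²w)) — i.e. a generalized confluence (Geach) condition.
G1: satisfies the condition.
G2: satisfies the condition.
G3: fails — mRn but no w with n=w and mR²w.

G1, G2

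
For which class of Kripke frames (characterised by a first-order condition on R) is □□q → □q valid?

Density

Suppose □□q→□q is valid. Take Rxy and set V(q)={w : xR²w}. Then □□q at x, so □q at x, so q at y, i.e. ∃z(Rxz∧Rzy).
Conversely, on a frame with density the schema holds at every world under every valuation.
So the correspondent is density.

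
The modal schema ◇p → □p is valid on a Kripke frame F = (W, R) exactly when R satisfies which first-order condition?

This is the CD axiom.
It corresponds to partial functionality: ∀x ∀y ∀z (Rxy ∧ Rxz → y = z).

partial functionality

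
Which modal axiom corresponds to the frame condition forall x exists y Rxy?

□r → ◇r

The condition is seriality. The D schema □r → ◇r defines it.
Suppose □r→◇r is valid. At any x set V(r)=W. Then □r at x, so ◇r at x, so x has a successor.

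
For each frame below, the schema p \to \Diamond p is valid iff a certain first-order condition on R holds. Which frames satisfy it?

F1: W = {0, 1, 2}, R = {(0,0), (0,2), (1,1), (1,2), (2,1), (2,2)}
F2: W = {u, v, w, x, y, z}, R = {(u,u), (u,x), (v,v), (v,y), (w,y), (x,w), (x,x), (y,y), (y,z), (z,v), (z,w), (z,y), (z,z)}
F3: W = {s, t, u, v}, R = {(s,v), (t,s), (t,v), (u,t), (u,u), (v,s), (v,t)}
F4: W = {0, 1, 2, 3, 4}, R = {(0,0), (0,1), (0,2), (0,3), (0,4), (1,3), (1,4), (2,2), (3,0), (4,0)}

Frame correspondent (Sahlqvist): \forall x Rxx — i.e. reflexivity.
F1: condition met.
F2: fails — world w does not see itself.
F3: fails — world s does not see itself.
F4: fails — world 1 does not see itself.
Valid on: F1.

F1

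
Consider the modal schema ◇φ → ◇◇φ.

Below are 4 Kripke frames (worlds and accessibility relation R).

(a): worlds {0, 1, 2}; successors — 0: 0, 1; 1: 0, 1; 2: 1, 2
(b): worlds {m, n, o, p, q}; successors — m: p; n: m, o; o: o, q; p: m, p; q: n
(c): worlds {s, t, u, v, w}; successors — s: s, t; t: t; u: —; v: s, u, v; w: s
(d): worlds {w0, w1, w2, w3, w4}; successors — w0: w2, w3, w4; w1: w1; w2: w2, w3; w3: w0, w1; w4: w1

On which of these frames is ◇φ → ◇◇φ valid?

This is the axiom for a generalized confluence (Geach) condition; its first-order frame correspondent is ∀x ∀y (xRy → ∃w (y = w ∧ xR²w)).
(a): ✓.
(b): fails — nRm but no w with m=w and nR²w.
(c): ✓.
(d): fails — w0Rw4 but no w with w4=w and w0R²w.
Valid on: (a), (c).

(a), (c)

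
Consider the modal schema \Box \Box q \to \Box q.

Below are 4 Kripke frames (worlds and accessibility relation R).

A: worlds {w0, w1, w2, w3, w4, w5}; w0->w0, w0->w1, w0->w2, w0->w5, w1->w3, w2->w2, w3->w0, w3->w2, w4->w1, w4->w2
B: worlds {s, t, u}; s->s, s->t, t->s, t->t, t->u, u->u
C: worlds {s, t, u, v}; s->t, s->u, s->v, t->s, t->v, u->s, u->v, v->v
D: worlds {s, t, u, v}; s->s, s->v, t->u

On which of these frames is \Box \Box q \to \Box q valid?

B

The schema corresponds to density: \forall x \forall y (Rxy \to \exists z (Rxz \wedge Rzy)).
A: fails — Rw1w3 but no z with Rw1z and Rzw3.
B: satisfies the condition.
C: fails — Rus but no z with Ruz and Rzs.
D: fails — Rtu but no z with Rtz and Rzu.
Valid on: B.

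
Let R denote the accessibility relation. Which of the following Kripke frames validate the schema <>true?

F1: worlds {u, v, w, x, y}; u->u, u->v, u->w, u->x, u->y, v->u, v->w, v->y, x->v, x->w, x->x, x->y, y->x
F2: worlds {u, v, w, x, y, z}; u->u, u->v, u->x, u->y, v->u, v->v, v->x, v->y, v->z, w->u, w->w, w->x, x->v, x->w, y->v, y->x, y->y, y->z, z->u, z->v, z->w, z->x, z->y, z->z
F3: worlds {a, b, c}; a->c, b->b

This is the axiom for seriality; its first-order frame correspondent is forall x exists y Rxy.
F1: fails — world w has no successor.
F2: satisfies the condition.
F3: fails — world c has no successor.

F2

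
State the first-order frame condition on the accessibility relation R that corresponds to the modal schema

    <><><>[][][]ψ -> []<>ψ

This is a Sahlqvist (Geach-type) schema ◇^3□^3ψ → □^1◇^1ψ.
Minimal-valuation argument: fix x; take any y with xR^3y and any z with xR^1z. Set V(ψ) to the set of worlds R-reachable from y in exactly 3 steps. Then □^3ψ holds at y, so the antecedent holds at x; validity forces ◇^1ψ at z, giving a w with zR^1w and yR^3w.
First-order correspondent: forall x forall y forall z ((x R^3 y & xRz) -> exists w (y R^3 w & zRw)).

forall x forall y forall z ((x R^3 y & xRz) -> exists w (y R^3 w & zRw))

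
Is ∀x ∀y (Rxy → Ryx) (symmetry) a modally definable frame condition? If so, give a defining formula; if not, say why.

Yes: it is symmetry, defined by the B schema p → □◇p.
Suppose p→□◇p is valid. Take Rxy and set V(p)={x}. Then p at x, so □◇p at x, so ◇p at y, so some z with Ryz has p; z=x, i.e. Ryx.

Yes — defined by p → □◇p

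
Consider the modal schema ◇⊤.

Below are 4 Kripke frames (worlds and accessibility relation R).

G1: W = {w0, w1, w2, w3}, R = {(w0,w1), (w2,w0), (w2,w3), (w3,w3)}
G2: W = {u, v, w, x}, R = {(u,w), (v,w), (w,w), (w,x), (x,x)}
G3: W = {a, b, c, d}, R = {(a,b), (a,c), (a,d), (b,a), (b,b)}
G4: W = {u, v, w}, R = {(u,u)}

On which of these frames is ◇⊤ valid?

The schema corresponds to seriality: ∀x ∃y Rxy.
G1: fails — world w1 has no successor.
G2: satisfies the condition.
G3: fails — world c has no successor.
G4: fails — world v has no successor.
Valid on: G2.

G2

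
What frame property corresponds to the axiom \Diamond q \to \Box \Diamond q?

the Euclidean property

Suppose ◇q→□◇q is valid. Take Rxy, Rxz and set V(q)={y}. Then ◇q at x, so □◇q at x, so ◇q at z, so some w with Rzw has q; w=y, i.e. Rzy. By symmetry of the argument, Ryz.
Conversely, any frame satisfying \forall x \forall y \forall z (Rxy \wedge Rxz \to Ryz) validates the schema.
So the correspondent is the Euclidean property.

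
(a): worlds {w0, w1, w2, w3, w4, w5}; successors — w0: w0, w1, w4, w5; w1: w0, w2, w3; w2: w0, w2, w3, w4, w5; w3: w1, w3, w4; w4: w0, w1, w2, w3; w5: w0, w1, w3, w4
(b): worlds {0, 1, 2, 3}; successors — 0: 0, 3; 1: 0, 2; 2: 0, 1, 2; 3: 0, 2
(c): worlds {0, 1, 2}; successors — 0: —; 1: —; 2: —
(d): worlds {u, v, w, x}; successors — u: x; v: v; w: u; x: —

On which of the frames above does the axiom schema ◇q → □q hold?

Frame correspondent (Sahlqvist): ∀x ∀y ∀z (Rxy ∧ Rxz → y = z) — i.e. partial functionality.
(a): fails — w0 sees both w0 and w1.
(b): fails — 0 sees both 0 and 3.
(c): condition met.
(d): condition met.
Valid on: (c), (d).

(c), (d)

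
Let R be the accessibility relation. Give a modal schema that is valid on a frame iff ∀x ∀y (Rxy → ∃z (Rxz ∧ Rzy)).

□□q → □q

This is density; the standard corresponding axiom is C4: □□q → □q.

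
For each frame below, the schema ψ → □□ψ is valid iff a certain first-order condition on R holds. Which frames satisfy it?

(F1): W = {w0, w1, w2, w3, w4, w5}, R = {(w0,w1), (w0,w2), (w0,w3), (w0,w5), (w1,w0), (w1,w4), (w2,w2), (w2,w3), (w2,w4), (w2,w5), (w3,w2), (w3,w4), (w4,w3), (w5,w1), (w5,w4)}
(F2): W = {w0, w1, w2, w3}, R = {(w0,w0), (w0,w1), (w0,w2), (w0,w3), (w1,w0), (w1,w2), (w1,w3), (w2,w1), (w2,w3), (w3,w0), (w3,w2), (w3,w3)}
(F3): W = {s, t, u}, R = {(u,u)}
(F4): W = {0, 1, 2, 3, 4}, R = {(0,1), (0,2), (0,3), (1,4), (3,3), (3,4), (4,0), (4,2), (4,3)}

(F3)

Frame correspondent (Sahlqvist): ∀x ∀z (xR²z → ∃w (x = w ∧ z = w)) — i.e. a generalized confluence (Geach) condition.
(F1): fails — w0R²w1 but w0 ≠ w1.
(F2): fails — w0R²w1 but w0 ≠ w1.
(F3): holds.
(F4): fails — 0R²3 but 0 ≠ 3.
Valid on: (F3).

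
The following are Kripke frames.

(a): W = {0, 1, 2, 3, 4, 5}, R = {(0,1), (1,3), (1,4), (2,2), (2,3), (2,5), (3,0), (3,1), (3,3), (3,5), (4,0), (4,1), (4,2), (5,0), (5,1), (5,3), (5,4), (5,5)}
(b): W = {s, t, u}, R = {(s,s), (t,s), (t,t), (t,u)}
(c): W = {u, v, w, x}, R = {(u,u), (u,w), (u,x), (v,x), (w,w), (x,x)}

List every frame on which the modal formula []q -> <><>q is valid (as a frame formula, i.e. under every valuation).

The schema corresponds to a generalized confluence (Geach) condition: forall x exists w (xRw & x R^2 w).
(a): fails — at 0 but no w with 0Rw and 0R²w.
(b): fails — at u but no w with uRw and uR²w.
(c): holds.
Valid on: (c).

(c)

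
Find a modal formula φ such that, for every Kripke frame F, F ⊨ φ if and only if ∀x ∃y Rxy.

□r → ◇r

This is seriality; the standard corresponding axiom is D: □r → ◇r.
Suppose □r→◇r is valid. At any x set V(r)=W. Then □r at x, so ◇r at x, so x has a successor.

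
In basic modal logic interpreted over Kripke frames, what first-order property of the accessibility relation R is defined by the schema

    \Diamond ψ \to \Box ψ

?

This schema is the CD axiom.
It corresponds to partial functionality: \forall x \forall y \forall z (Rxy \wedge Rxz \to y = z).

Partial functionality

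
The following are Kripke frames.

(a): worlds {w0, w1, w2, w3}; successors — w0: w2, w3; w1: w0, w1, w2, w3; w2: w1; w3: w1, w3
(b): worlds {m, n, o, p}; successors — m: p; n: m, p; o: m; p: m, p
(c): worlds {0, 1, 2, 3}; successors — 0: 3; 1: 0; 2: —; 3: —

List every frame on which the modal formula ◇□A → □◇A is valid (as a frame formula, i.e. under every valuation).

This is the axiom for convergence; its first-order frame correspondent is ∀x ∀y ∀z (Rxy ∧ Rxz → ∃w (Ryw ∧ Rzw)).
(a): fails — Rw1w2 and Rw1w0 but w2 and w0 have no common successor.
(b): condition met.
(c): fails — R03 and R03 but 3 and 3 have no common successor.
Valid on: (b).

(b)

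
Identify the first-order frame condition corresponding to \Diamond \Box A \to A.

Replacing A by ¬A and contraposing gives the equivalent schema A → □◇A.
Suppose A→□◇A is valid. Take Rxy and set V(A)={x}. Then A at x, so □◇A at x, so ◇A at y, so some z with Ryz has A; z=x, i.e. Ryx.

symmetry: \forall x \forall y (Rxy \to Ryx)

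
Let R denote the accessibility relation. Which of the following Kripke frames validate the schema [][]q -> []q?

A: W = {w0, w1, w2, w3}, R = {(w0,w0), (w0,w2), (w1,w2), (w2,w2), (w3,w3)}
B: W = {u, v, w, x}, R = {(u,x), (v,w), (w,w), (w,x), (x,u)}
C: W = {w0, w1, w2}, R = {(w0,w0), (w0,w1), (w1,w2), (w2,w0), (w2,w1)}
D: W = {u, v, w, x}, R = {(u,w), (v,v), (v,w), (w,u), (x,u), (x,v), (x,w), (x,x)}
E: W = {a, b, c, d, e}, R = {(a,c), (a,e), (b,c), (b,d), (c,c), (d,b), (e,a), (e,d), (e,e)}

A

The schema corresponds to density: forall x forall y (Rxy -> exists z (Rxz & Rzy)).
A: condition met.
B: fails — Rxu but no z with Rxz and Rzu.
C: fails — Rw1w2 but no z with Rw1z and Rzw2.
D: fails — Rwu but no z with Rwz and Rzu.
E: fails — Rdb but no z with Rdz and Rzb.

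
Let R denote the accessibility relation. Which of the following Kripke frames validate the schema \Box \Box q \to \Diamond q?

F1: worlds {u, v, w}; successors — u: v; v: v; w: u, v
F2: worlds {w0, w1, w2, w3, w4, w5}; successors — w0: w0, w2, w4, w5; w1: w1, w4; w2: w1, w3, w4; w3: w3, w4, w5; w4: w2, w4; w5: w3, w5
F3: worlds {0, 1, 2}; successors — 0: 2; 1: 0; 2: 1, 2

F1, F2

This is the axiom for a generalized confluence (Geach) condition; its first-order frame correspondent is \forall x \exists w (x R^2 w \wedge xRw).
F1: holds.
F2: holds.
F3: fails — at 1 but no w with 1R²w and 1Rw.
Valid on: F1, F2.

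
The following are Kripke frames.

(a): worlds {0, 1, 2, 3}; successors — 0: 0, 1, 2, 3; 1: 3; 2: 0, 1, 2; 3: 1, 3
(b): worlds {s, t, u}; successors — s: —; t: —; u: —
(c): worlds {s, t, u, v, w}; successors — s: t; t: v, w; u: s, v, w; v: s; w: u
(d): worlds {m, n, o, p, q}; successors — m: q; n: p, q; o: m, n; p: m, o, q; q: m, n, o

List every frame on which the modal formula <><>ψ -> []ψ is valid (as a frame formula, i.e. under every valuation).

Frame correspondent (Sahlqvist): forall x forall y forall z ((x R^2 y & xRz) -> exists w (y = w & z = w)) — i.e. a generalized confluence (Geach) condition.
(a): fails — 0R²0, 0R1 but 0 ≠ 1.
(b): ✓.
(c): fails — sR²v, sRt but v ≠ t.
(d): fails — mR²m, mRq but m ≠ q.

(b)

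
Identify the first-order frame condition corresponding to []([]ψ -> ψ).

shift-reflexivity: forall x forall y (Rxy -> Ryy)

This is the T□ axiom.
Its frame correspondent is shift-reflexivity — forall x forall y (Rxy -> Ryy).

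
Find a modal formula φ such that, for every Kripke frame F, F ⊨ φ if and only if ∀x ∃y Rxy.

The condition is seriality. The D schema □s → ◇s defines it.

□s → ◇s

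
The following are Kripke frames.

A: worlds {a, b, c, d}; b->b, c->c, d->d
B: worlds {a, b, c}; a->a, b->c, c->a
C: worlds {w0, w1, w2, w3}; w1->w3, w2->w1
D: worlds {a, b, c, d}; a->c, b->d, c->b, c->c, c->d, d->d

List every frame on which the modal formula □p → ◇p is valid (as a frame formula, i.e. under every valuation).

B, D

Frame correspondent (Sahlqvist): ∀x ∃y Rxy — i.e. seriality.
A: fails — world a has no successor.
B: holds.
C: fails — world w0 has no successor.
D: holds.
Valid on: B, D.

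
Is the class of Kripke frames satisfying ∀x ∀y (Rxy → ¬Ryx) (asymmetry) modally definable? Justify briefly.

Modal frame validity is preserved under surjective bounded morphisms.
The 3-cycle (worlds a,b,c with a→b→c→a) is asymmetric. Mapping every world to a single reflexive point • is a surjective bounded morphism, and the reflexive point is not asymmetric (R•• but asymmetry requires ¬R••).
So the class is not modally definable.

No — not modally definable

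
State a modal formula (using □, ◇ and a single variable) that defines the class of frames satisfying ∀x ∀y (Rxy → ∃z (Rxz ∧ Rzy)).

This is density; the standard corresponding axiom is C4: □□r → □r.

□□r → □r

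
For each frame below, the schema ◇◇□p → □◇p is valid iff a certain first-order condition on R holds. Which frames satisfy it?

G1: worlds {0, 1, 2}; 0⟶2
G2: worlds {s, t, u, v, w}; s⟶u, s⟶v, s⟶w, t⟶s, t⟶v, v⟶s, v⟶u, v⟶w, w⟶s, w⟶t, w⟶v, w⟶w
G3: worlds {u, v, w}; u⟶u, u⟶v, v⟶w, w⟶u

G1

Frame correspondent (Sahlqvist): ∀x ∀y ∀z ((xR²y ∧ xRz) → ∃w (yRw ∧ zRw)) — i.e. a generalized confluence (Geach) condition.
G1: holds.
G2: fails — sR²s, sRu but no w* with sRw* and uRw*.
G3: fails — uR²u, uRv but no t with uRt and vRt.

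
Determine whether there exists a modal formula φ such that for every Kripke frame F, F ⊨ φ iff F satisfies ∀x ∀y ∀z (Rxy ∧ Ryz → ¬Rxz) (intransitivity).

Not definable by any modal formula

Any modally definable frame class is closed under surjective bounded morphisms.
The 3-cycle (worlds w0,w1,w2 with w0→w1→w2→w0) is intransitive. Mapping every world to a single reflexive point • is a surjective bounded morphism; the reflexive point is not intransitive (R••∧R•• but R••).
Hence intransitivity is not modally definable.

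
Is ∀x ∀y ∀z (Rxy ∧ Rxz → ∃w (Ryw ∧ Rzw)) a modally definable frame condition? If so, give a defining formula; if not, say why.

Yes — defined by ◇□r → □◇r

This is a Sahlqvist condition; the .2 axiom ◇□r → □◇r defines it.
Suppose ◇□r→□◇r is valid. Take Rxy, Rxz and set V(r)={w : Ryw}. Then □r at y so ◇□r at x, so □◇r at x, so ◇r at z, giving w with Rzw and Ryw.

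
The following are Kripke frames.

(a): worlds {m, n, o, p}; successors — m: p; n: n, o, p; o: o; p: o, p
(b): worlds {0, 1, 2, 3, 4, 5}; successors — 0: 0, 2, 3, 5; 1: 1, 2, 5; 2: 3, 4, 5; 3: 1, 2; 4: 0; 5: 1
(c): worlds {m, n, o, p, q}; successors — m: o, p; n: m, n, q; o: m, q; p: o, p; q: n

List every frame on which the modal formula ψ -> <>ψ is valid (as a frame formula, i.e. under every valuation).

This is the axiom for reflexivity; its first-order frame correspondent is forall x Rxx.
(a): fails — world m does not see itself.
(b): fails — world 2 does not see itself.
(c): fails — world m does not see itself.
Valid on no frame.

none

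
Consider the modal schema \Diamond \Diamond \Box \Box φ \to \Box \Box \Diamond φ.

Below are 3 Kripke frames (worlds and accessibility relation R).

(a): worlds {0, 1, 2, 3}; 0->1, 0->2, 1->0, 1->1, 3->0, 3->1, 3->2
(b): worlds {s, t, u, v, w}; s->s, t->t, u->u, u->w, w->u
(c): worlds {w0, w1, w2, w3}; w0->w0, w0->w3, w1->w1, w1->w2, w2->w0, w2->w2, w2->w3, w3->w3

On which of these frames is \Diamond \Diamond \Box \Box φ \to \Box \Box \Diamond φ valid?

(b)

This is the axiom for a generalized confluence (Geach) condition; its first-order frame correspondent is \forall x \forall y \forall z ((x R^2 y \wedge x R^2 z) \to \exists w (y R^2 w \wedge zRw)).
(a): fails — 1R²0, 1R²2 but no w with 0R²w and 2Rw.
(b): satisfies the condition.
(c): fails — w1R²w0, w1R²w1 but no w with w0R²w and w1Rw.
Valid on: (b).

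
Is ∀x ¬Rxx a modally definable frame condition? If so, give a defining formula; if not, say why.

Not modally definable

Any modally definable frame class is closed under surjective bounded morphisms.
The 2-cycle (worlds a,b with a→b→a) is irreflexive, and the map sending every world to a single reflexive point • is a surjective bounded morphism (forth: every edge maps to (•,•); back: every world has a successor). So any modal formula valid on the 2-cycle is also valid on the reflexive point, which is not irreflexive.
Hence irreflexivity is not modally definable.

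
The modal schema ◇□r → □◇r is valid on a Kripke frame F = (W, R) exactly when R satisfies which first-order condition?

Convergence

This schema is the .2 axiom.
It corresponds to convergence: ∀x ∀y ∀z (Rxy ∧ Rxz → ∃w (Ryw ∧ Rzw)).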